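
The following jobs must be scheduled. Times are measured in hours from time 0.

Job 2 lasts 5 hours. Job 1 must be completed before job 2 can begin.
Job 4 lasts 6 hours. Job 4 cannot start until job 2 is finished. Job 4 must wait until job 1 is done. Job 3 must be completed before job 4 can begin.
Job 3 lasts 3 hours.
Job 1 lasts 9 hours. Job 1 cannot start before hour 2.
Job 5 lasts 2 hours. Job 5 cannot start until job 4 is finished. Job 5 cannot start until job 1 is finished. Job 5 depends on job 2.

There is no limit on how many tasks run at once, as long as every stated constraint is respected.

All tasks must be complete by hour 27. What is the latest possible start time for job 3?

16

To finish by hour 27, job 5 (duration 2) must start no later than hour 25.
Job 4 must finish before job 5 (must start by hour 25). With a 6-hour duration, job 4 must start by 25 − 6 = hour 19.
Job 3 feeds into job 4 (must start by hour 19); so job 3 must finish by hour 19 and therefore start by hour 16.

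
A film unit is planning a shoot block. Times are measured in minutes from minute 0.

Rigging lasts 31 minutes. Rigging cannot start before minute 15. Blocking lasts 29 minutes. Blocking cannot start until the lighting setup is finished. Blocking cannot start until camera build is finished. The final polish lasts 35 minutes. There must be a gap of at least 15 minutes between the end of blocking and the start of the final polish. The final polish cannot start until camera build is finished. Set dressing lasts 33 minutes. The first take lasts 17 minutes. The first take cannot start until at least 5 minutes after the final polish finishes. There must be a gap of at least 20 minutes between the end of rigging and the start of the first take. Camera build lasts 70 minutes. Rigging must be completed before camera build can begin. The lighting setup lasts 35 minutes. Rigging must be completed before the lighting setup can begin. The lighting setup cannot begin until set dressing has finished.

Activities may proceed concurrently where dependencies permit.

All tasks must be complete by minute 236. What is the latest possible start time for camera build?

The first take must finish by minute 236; it takes 17 minutes, so it must start by 236 − 17 = minute 219.
Since the first take (must start by minute 219, minus 5-minute gap → minute 214) depends on it, the final polish must finish by minute 214. Backing off its 35-minute duration gives a latest start of minute 179.
Since the final polish (must start by minute 179, minus 15-minute gap → minute 164) depends on it, blocking must finish by minute 164. Backing off its 29-minute duration gives a latest start of minute 135.
Camera build has several dependents: blocking (must start by minute 135); the final polish (must start by minute 179). The earliest of those limits is minute 135, so camera build must start by 135 − 70 = minute 65.

65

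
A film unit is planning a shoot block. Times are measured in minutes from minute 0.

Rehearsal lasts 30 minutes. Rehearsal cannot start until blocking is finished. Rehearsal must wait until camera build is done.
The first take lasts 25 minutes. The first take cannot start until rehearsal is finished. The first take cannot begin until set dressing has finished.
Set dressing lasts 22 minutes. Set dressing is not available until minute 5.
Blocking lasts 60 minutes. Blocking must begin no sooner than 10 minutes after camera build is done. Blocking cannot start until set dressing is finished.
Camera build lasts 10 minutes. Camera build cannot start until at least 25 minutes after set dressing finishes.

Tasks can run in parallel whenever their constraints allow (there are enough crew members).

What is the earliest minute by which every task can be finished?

187

Set dressing waits on its own release at minute 5, so it starts at minute 5 and finishes at 5 + 22 = minute 27.
Camera build cannot begin until set dressing (finishes minute 27, plus 25-minute gap → minute 52). It runs from minute 52 to 52 + 10 = minute 62.
For blocking: camera build (finishes minute 62, plus 10-minute gap → minute 72); set dressing (finishes minute 27). Taking the maximum gives a start of minute 72, and it finishes at 72 + 60 = minute 132.
Rehearsal has to wait for blocking (finishes minute 132); camera build (finishes minute 62). The latest of these is minute 132, so rehearsal runs minute 132 to 132 + 30 = minute 162.
The first take cannot start until rehearsal (finishes minute 162); set dressing (finishes minute 27). The controlling bound is minute 162, so the first take finishes at 162 + 25 = minute 187.
All tasks are finished once the last one completes. Finish times: Set dressing at 27, Camera build at 62, Blocking at 132, Rehearsal at 162, The first take at 187. The latest is minute 187.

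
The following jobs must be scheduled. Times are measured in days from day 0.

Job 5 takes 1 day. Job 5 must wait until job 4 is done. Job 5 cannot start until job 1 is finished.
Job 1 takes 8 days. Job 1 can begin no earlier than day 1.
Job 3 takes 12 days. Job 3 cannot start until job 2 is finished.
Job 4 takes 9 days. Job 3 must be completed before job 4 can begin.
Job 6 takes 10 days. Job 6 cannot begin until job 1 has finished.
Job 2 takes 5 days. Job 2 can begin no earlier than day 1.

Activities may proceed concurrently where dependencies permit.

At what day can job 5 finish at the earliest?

28

Job 2 waits on its own release at day 1, so it starts at day 1 and finishes at 1 + 5 = day 6.
Job 3 waits on job 2 (finishes day 6), so it starts at day 6 and finishes at 6 + 12 = day 18.
Job 4 waits on job 3 (finishes day 18), so it starts at day 18 and finishes at 18 + 9 = day 27.
Job 1 cannot begin until its own release at day 1. It runs from day 1 to 1 + 8 = day 9.
Job 5 has to wait for job 4 (finishes day 27); job 1 (finishes day 9). The latest of these is day 27, so job 5 runs day 27 to 27 + 1 = day 28.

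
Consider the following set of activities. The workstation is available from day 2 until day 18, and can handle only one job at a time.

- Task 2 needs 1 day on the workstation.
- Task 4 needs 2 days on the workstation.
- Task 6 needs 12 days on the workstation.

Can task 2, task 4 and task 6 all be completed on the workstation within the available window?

Yes

The workstation window is 18 − 2 = 16 days.
Running back to back, the jobs need 1 + 2 + 12 = 15 days on the workstation.
Since 15 ≤ 16, they fit within the window.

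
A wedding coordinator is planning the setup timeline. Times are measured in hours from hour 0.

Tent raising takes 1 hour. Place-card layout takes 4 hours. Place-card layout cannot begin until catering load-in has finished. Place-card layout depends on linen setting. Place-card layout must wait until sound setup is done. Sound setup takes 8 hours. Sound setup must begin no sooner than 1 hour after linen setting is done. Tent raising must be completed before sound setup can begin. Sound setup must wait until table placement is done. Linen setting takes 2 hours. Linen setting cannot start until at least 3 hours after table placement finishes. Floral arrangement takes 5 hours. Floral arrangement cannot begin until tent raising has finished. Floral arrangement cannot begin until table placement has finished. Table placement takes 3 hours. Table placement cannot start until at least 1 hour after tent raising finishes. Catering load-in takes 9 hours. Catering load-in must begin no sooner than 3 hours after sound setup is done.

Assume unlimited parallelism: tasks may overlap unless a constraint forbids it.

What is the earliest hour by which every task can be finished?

35

Nothing blocks tent raising, so it runs from hour 0 to hour 1.
Table placement waits on tent raising (finishes hour 1, plus 1-hour gap → hour 2), so it starts at hour 2 and finishes at 2 + 3 = hour 5.
Floral arrangement cannot start until tent raising (finishes hour 1); table placement (finishes hour 5). The controlling bound is hour 5, so floral arrangement finishes at 5 + 5 = hour 10.
Linen setting cannot begin until table placement (finishes hour 5, plus 3-hour gap → hour 8). It runs from hour 8 to 8 + 2 = hour 10.
Sound setup needs all of linen setting (finishes hour 10, plus 1-hour gap → hour 11); tent raising (finishes hour 1); table placement (finishes hour 5). That puts its earliest start at hour 11; it finishes at 11 + 8 = hour 19.
Catering load-in waits on sound setup (finishes hour 19, plus 3-hour gap → hour 22), so it starts at hour 22 and finishes at 22 + 9 = hour 31.
Place-card layout needs all of catering load-in (finishes hour 31); linen setting (finishes hour 10); sound setup (finishes hour 19). That puts its earliest start at hour 31; it finishes at 31 + 4 = hour 35.
All tasks are finished once the last one completes. Finish times: Tent raising at 1, Table placement at 5, Linen setting at 10, Floral arrangement at 10, Sound setup at 19, Catering load-in at 31, Place-card layout at 35. The latest is hour 35.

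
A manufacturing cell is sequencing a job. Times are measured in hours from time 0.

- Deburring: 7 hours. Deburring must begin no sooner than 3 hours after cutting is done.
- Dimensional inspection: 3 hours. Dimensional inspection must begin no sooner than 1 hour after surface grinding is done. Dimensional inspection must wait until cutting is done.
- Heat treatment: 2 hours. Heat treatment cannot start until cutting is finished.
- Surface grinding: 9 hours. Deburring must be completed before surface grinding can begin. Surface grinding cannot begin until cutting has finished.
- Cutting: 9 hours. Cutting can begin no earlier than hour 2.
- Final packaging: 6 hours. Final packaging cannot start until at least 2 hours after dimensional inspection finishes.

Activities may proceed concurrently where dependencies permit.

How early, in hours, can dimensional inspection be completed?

Cutting waits on its own release at hour 2, so it starts at hour 2 and finishes at 2 + 9 = hour 11.
Deburring cannot begin until cutting (finishes hour 11, plus 3-hour gap → hour 14). It runs from hour 14 to 14 + 7 = hour 21.
Surface grinding has to wait for deburring (finishes hour 21); cutting (finishes hour 11). The latest of these is hour 21, so surface grinding runs hour 21 to 21 + 9 = hour 30.
Dimensional inspection needs all of surface grinding (finishes hour 30, plus 1-hour gap → hour 31); cutting (finishes hour 11). That puts its earliest start at hour 31; it finishes at 31 + 3 = hour 34.

34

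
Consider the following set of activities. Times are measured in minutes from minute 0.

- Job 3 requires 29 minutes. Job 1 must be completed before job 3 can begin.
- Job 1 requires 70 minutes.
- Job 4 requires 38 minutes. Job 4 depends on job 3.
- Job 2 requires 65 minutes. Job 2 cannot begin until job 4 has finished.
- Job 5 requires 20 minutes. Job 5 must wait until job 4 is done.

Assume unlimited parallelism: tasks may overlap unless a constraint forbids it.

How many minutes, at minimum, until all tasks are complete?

Job 1 has no prerequisites, so it starts at minute 0 and finishes at minute 70.
Job 3 cannot begin until job 1 (finishes minute 70). It runs from minute 70 to 70 + 29 = minute 99.
Job 4 cannot begin until job 3 (finishes minute 99). It runs from minute 99 to 99 + 38 = minute 137.
Job 5 waits on job 4 (finishes minute 137), so it starts at minute 137 and finishes at 137 + 20 = minute 157.
Job 2 cannot begin until job 4 (finishes minute 137). It runs from minute 137 to 137 + 65 = minute 202.
All tasks are finished once the last one completes. Finish times: Job 1 at 70, Job 2 at 202, Job 3 at 99, Job 4 at 137, Job 5 at 157. The latest is minute 202.

202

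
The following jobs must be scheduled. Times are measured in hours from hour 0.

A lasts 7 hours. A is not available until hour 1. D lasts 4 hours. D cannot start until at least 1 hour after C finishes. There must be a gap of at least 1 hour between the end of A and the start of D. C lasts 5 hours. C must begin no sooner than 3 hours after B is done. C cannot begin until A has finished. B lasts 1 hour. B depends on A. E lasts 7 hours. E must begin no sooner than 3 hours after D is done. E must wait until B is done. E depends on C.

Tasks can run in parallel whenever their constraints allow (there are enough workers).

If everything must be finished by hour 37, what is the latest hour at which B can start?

13

E must finish by hour 37; it takes 7 hours, so it must start by 37 − 7 = hour 30.
Since E (must start by hour 30, minus 3-hour gap → hour 27) depends on it, D must finish by hour 27. Backing off its 4-hour duration gives a latest start of hour 23.
C has several dependents: D (must start by hour 23, minus 1-hour gap → hour 22); E (must start by hour 30). The earliest of those limits is hour 22, so C must start by 22 − 5 = hour 17.
B feeds C (must start by hour 17, minus 3-hour gap → hour 14); E (must start by hour 30). Taking the minimum, B must finish by hour 14 and start by 14 − 1 = hour 13.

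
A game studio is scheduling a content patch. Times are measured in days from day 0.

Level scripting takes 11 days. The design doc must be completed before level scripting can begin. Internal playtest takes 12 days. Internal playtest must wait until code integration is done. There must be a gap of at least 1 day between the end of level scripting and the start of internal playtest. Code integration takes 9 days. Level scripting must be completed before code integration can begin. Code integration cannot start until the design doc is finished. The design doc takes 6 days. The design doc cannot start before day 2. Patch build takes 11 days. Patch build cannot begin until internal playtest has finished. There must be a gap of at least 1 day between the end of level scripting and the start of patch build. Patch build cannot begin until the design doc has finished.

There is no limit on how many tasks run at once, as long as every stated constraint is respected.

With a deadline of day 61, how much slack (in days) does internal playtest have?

The design doc cannot begin until its own release at day 2. It runs from day 2 to 2 + 6 = day 8.
Level scripting waits on the design doc (finishes day 8), so it starts at day 8 and finishes at 8 + 11 = day 19.
For code integration: level scripting (finishes day 19); the design doc (finishes day 8). Taking the maximum gives a start of day 19, and it finishes at 19 + 9 = day 28.
Internal playtest needs all of code integration (finishes day 28); level scripting (finishes day 19, plus 1-day gap → day 20). That puts its earliest start at day 28; it finishes at 28 + 12 = day 40.

Working backward from the deadline:
Patch build must finish by day 61; it takes 11 days, so it must start by 61 − 11 = day 50.
Internal playtest must finish before patch build (must start by day 50). With a 12-day duration, internal playtest must start by 50 − 12 = day 38.
So internal playtest can start as early as day 28 and as late as day 38, giving 38 − 28 = 10 days of slack.

10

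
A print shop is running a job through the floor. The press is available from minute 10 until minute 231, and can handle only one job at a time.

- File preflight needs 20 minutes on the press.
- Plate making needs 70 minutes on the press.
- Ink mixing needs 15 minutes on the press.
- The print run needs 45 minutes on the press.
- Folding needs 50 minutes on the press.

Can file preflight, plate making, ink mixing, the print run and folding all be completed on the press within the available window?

The press window is 231 − 10 = 221 minutes.
Running back to back, the jobs need 20 + 70 + 15 + 45 + 50 = 200 minutes on the press.
Since 200 ≤ 221, they fit within the window.

Yes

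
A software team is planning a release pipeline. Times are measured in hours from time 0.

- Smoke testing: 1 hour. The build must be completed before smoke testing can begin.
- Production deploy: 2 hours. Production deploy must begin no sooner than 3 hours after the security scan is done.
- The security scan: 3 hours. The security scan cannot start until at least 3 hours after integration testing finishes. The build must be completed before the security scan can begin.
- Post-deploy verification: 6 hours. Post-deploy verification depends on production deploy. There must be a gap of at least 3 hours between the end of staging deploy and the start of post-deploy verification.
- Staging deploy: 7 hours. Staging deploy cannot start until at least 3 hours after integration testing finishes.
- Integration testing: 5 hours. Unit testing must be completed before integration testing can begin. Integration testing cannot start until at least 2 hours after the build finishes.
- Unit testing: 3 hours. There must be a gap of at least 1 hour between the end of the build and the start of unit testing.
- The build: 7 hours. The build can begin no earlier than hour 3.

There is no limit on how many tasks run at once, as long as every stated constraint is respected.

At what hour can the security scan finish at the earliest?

After its own release at hour 3, the build can start at hour 3 and finishes at hour 10.
Unit testing waits on the build (finishes hour 10, plus 1-hour gap → hour 11), so it starts at hour 11 and finishes at 11 + 3 = hour 14.
For integration testing: unit testing (finishes hour 14); the build (finishes hour 10, plus 2-hour gap → hour 12). Taking the maximum gives a start of hour 14, and it finishes at 14 + 5 = hour 19.
For the security scan: integration testing (finishes hour 19, plus 3-hour gap → hour 22); the build (finishes hour 10). Taking the maximum gives a start of hour 22, and it finishes at 22 + 3 = hour 25.

25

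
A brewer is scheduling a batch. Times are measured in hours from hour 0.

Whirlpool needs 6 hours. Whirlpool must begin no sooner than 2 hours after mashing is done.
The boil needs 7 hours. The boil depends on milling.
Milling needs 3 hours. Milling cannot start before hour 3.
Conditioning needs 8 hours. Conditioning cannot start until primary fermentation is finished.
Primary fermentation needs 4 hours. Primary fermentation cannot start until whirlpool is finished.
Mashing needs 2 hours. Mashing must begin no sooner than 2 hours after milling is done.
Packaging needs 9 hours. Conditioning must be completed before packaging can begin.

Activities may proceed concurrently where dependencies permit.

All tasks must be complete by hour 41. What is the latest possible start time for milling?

Packaging has no dependents, so it just needs to finish by hour 41. Starting by 41 − 9 = hour 32 achieves that.
Since packaging (must start by hour 32) depends on it, conditioning must finish by hour 32. Backing off its 8-hour duration gives a latest start of hour 24.
Since conditioning (must start by hour 24) depends on it, primary fermentation must finish by hour 24. Backing off its 4-hour duration gives a latest start of hour 20.
Since primary fermentation (must start by hour 20) depends on it, whirlpool must finish by hour 20. Backing off its 6-hour duration gives a latest start of hour 14.
Mashing feeds into whirlpool (must start by hour 14, minus 2-hour gap → hour 12); so mashing must finish by hour 12 and therefore start by hour 10.
The boil has no dependents, so it just needs to finish by hour 41. Starting by 41 − 7 = hour 34 achieves that.
Milling feeds mashing (must start by hour 10, minus 2-hour gap → hour 8); the boil (must start by hour 34). Taking the minimum, milling must finish by hour 8 and start by 8 − 3 = hour 5.

5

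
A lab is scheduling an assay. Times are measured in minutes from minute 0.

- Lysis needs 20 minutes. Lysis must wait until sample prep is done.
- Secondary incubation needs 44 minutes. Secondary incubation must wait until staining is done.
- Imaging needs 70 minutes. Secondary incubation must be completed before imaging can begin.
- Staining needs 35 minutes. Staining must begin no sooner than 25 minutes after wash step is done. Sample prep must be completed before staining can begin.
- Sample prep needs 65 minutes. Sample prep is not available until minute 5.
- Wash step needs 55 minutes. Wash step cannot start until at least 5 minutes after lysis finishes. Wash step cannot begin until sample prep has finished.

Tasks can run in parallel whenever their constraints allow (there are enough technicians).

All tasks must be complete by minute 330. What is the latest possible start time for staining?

181

Nothing follows imaging; the deadline of minute 330 is its only limit. It must start by 330 − 70 = minute 260.
Secondary incubation must finish before imaging (must start by minute 260). With a 44-minute duration, secondary incubation must start by 260 − 44 = minute 216.
Since secondary incubation (must start by minute 216) depends on it, staining must finish by minute 216. Backing off its 35-minute duration gives a latest start of minute 181.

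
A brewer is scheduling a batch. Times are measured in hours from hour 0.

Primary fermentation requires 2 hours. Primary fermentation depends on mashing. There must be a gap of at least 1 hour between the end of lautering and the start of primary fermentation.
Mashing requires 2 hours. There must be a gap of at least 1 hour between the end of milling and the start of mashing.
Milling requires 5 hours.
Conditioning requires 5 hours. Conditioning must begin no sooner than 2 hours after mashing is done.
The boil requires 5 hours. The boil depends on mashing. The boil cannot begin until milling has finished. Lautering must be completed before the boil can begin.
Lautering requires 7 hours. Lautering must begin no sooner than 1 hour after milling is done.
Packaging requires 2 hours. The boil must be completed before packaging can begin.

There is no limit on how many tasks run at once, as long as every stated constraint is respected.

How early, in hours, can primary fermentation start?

Milling can start immediately at hour 0; it finishes at hour 5.
Lautering cannot begin until milling (finishes hour 5, plus 1-hour gap → hour 6). It runs from hour 6 to 6 + 7 = hour 13.
Mashing waits on milling (finishes hour 5, plus 1-hour gap → hour 6), so it starts at hour 6 and finishes at 6 + 2 = hour 8.
Primary fermentation waits on mashing (finishes hour 8); lautering (finishes hour 13, plus 1-hour gap → hour 14). The latest of these is hour 14, which is the earliest primary fermentation can start.

14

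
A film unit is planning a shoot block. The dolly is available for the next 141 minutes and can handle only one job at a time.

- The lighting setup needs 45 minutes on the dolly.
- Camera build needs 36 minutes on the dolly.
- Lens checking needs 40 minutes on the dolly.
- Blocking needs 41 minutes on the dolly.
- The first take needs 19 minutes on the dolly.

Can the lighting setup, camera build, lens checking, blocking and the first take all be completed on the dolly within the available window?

Running back to back, the jobs need 45 + 36 + 40 + 41 + 19 = 181 minutes on the dolly.
Since 181 > 141, they cannot all fit.

No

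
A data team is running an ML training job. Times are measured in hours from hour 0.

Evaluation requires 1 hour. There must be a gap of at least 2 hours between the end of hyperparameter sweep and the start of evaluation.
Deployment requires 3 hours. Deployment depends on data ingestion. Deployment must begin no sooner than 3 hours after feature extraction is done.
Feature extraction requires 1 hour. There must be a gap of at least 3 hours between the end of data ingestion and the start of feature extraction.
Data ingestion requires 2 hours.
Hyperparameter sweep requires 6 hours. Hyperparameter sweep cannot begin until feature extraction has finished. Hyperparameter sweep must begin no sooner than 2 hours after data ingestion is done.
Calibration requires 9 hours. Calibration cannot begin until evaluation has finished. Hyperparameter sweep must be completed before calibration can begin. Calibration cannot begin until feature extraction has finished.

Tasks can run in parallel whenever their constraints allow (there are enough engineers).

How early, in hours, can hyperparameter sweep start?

6

Data ingestion can start immediately at hour 0; it finishes at hour 2.
After data ingestion (finishes hour 2, plus 3-hour gap → hour 5), feature extraction can start at hour 5 and finishes at hour 6.
Hyperparameter sweep waits on feature extraction (finishes hour 6); data ingestion (finishes hour 2, plus 2-hour gap → hour 4). The latest of these is hour 6, which is the earliest hyperparameter sweep can start.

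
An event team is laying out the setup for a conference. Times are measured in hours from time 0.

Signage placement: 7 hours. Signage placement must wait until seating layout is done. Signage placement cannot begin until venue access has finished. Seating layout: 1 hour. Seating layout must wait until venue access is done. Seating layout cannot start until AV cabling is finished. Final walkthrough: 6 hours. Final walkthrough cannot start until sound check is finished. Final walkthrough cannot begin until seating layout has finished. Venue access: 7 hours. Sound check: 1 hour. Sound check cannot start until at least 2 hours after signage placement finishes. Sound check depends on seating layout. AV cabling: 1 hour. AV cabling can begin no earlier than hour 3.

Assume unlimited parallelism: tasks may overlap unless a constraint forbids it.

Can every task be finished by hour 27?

Yes

AV cabling cannot begin until its own release at hour 3. It runs from hour 3 to 3 + 1 = hour 4.
Venue access can start immediately at hour 0; it finishes at hour 7.
Seating layout cannot start until venue access (finishes hour 7); AV cabling (finishes hour 4). The controlling bound is hour 7, so seating layout finishes at 7 + 1 = hour 8.
For signage placement: seating layout (finishes hour 8); venue access (finishes hour 7). Taking the maximum gives a start of hour 8, and it finishes at 8 + 7 = hour 15.
For sound check: signage placement (finishes hour 15, plus 2-hour gap → hour 17); seating layout (finishes hour 8). Taking the maximum gives a start of hour 17, and it finishes at 17 + 1 = hour 18.
Final walkthrough needs all of sound check (finishes hour 18); seating layout (finishes hour 8). That puts its earliest start at hour 18; it finishes at 18 + 6 = hour 24.
Every task is finished by hour 24, which is no later than the deadline of 27, so the schedule is feasible.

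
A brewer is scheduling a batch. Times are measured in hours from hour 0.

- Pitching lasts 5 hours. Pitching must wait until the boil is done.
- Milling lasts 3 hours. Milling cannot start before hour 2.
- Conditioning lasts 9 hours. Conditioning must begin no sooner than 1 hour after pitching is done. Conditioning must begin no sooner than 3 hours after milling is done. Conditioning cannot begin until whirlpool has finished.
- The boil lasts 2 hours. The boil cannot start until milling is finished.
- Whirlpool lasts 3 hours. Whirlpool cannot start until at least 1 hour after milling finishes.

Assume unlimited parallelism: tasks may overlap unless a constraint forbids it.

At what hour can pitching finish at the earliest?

12

After its own release at hour 2, milling can start at hour 2 and finishes at hour 5.
After milling (finishes hour 5), the boil can start at hour 5 and finishes at hour 7.
Pitching waits on the boil (finishes hour 7), so it starts at hour 7 and finishes at 7 + 5 = hour 12.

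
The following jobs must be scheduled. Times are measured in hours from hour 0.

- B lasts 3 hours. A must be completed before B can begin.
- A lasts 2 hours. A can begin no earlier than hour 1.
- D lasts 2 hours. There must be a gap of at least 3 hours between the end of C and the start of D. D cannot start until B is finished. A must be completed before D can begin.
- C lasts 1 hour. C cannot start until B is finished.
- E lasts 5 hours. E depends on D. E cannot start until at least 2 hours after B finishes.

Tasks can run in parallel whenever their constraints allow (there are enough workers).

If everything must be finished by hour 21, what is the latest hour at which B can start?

E must finish by hour 21; it takes 5 hours, so it must start by 21 − 5 = hour 16.
D feeds into E (must start by hour 16); so D must finish by hour 16 and therefore start by hour 14.
C feeds into D (must start by hour 14, minus 3-hour gap → hour 11); so C must finish by hour 11 and therefore start by hour 10.
For B: C (must start by hour 10); D (must start by hour 14); E (must start by hour 16, minus 2-hour gap → hour 14). The most restrictive is hour 10; with a 3-hour duration, B must start by hour 7.

7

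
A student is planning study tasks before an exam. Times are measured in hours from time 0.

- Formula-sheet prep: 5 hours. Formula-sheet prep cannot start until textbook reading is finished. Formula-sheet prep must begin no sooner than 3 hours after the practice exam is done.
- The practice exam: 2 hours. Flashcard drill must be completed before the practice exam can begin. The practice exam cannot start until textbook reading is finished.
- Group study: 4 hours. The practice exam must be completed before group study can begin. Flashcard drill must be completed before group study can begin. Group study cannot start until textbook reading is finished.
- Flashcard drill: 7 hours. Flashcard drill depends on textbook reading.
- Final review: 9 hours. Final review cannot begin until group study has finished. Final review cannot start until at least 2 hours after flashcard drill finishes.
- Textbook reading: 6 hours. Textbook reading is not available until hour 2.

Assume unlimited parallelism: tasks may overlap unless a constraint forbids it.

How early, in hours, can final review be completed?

Textbook reading waits on its own release at hour 2, so it starts at hour 2 and finishes at 2 + 6 = hour 8.
Flashcard drill cannot begin until textbook reading (finishes hour 8). It runs from hour 8 to 8 + 7 = hour 15.
The practice exam cannot start until flashcard drill (finishes hour 15); textbook reading (finishes hour 8). The controlling bound is hour 15, so the practice exam finishes at 15 + 2 = hour 17.
For group study: the practice exam (finishes hour 17); flashcard drill (finishes hour 15); textbook reading (finishes hour 8). Taking the maximum gives a start of hour 17, and it finishes at 17 + 4 = hour 21.
Final review has to wait for group study (finishes hour 21); flashcard drill (finishes hour 15, plus 2-hour gap → hour 17). The latest of these is hour 21, so final review runs hour 21 to 21 + 9 = hour 30.

30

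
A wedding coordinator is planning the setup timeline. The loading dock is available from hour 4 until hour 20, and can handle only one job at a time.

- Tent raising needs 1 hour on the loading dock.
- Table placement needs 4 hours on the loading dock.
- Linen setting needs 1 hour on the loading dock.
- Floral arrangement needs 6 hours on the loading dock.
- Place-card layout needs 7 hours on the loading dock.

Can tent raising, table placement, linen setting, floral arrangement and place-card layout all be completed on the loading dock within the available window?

The loading dock window is 20 − 4 = 16 hours.
Running back to back, the jobs need 1 + 4 + 1 + 6 + 7 = 19 hours on the loading dock.
Since 19 > 16, they cannot all fit.

No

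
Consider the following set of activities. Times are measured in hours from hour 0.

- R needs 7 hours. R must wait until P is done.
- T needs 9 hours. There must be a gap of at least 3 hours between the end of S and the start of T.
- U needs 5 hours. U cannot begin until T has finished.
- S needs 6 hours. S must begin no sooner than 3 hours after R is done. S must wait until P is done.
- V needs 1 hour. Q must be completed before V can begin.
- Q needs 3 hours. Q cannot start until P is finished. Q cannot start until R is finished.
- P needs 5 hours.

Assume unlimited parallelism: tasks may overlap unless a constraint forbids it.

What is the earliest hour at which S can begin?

15

P has no prerequisites, so it starts at hour 0 and finishes at hour 5.
R cannot begin until P (finishes hour 5). It runs from hour 5 to 5 + 7 = hour 12.
S waits on R (finishes hour 12, plus 3-hour gap → hour 15); P (finishes hour 5). The latest of these is hour 15, which is the earliest S can start.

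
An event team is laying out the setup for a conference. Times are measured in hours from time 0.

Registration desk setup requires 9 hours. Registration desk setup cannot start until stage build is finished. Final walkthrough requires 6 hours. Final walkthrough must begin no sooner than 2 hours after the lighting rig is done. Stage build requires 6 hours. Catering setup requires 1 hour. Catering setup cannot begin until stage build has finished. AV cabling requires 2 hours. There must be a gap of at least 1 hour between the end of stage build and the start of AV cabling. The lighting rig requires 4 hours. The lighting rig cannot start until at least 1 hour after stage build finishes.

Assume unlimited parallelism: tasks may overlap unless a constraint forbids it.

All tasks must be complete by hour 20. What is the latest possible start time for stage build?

1

Nothing follows final walkthrough; the deadline of hour 20 is its only limit. It must start by 20 − 6 = hour 14.
Since final walkthrough (must start by hour 14, minus 2-hour gap → hour 12) depends on it, the lighting rig must finish by hour 12. Backing off its 4-hour duration gives a latest start of hour 8.
To finish by hour 20, AV cabling (duration 2) must start no later than hour 18.
Nothing follows registration desk setup; the deadline of hour 20 is its only limit. It must start by 20 − 9 = hour 11.
To finish by hour 20, catering setup (duration 1) must start no later than hour 19.
Stage build has several dependents: the lighting rig (must start by hour 8, minus 1-hour gap → hour 7); AV cabling (must start by hour 18, minus 1-hour gap → hour 17); registration desk setup (must start by hour 11); catering setup (must start by hour 19). The earliest of those limits is hour 7, so stage build must start by 7 − 6 = hour 1.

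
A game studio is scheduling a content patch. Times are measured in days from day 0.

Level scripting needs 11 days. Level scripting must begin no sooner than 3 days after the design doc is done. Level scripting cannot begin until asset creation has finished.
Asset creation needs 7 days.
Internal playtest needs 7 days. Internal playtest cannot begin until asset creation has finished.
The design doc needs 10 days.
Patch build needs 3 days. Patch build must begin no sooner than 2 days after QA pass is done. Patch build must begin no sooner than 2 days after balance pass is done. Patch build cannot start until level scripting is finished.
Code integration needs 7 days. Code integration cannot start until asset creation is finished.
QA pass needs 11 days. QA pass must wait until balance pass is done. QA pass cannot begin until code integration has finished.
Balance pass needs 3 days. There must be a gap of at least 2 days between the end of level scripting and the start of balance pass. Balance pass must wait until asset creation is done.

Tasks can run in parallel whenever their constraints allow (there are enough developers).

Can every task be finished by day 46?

Asset creation has no prerequisites, so it starts at day 0 and finishes at day 7.
Internal playtest waits on asset creation (finishes day 7), so it starts at day 7 and finishes at 7 + 7 = day 14.
Code integration cannot begin until asset creation (finishes day 7). It runs from day 7 to 7 + 7 = day 14.
The design doc has no prerequisites, so it starts at day 0 and finishes at day 10.
Level scripting needs all of the design doc (finishes day 10, plus 3-day gap → day 13); asset creation (finishes day 7). That puts its earliest start at day 13; it finishes at 13 + 11 = day 24.
For balance pass: level scripting (finishes day 24, plus 2-day gap → day 26); asset creation (finishes day 7). Taking the maximum gives a start of day 26, and it finishes at 26 + 3 = day 29.
QA pass has to wait for balance pass (finishes day 29); code integration (finishes day 14). The latest of these is day 29, so QA pass runs day 29 to 29 + 11 = day 40.
Patch build has to wait for QA pass (finishes day 40, plus 2-day gap → day 42); balance pass (finishes day 29, plus 2-day gap → day 31); level scripting (finishes day 24). The latest of these is day 42, so patch build runs day 42 to 42 + 3 = day 45.
Every task is finished by day 45, which is no later than the deadline of 46, so the schedule is feasible.

Yes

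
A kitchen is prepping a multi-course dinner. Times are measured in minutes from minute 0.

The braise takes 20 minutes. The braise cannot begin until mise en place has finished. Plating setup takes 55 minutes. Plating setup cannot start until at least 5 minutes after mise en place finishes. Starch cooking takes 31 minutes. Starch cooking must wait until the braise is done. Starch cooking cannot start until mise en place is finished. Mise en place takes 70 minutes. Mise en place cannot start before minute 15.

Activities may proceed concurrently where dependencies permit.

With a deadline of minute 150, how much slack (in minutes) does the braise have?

Mise en place cannot begin until its own release at minute 15. It runs from minute 15 to 15 + 70 = minute 85.
The braise waits on mise en place (finishes minute 85), so it starts at minute 85 and finishes at 85 + 20 = minute 105.

Working backward from the deadline:
Starch cooking must finish by minute 150; it takes 31 minutes, so it must start by 150 − 31 = minute 119.
The braise feeds into starch cooking (must start by minute 119); so the braise must finish by minute 119 and therefore start by minute 99.
So the braise can start as early as minute 85 and as late as minute 99, giving 99 − 85 = 14 minutes of slack.

14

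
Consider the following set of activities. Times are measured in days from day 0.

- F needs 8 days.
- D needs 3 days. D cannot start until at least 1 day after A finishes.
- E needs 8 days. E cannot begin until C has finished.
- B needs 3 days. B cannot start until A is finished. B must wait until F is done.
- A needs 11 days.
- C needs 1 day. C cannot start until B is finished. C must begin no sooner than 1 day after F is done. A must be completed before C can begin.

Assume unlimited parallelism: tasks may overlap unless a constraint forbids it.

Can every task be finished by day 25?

Yes

F can start immediately at day 0; it finishes at day 8.
Nothing blocks A, so it runs from day 0 to day 11.
After A (finishes day 11, plus 1-day gap → day 12), D can start at day 12 and finishes at day 15.
B has to wait for A (finishes day 11); F (finishes day 8). The latest of these is day 11, so B runs day 11 to 11 + 3 = day 14.
C has to wait for B (finishes day 14); F (finishes day 8, plus 1-day gap → day 9); A (finishes day 11). The latest of these is day 14, so C runs day 14 to 14 + 1 = day 15.
E cannot begin until C (finishes day 15). It runs from day 15 to 15 + 8 = day 23.
Every task is finished by day 23, which is no later than the deadline of 25, so the schedule is feasible.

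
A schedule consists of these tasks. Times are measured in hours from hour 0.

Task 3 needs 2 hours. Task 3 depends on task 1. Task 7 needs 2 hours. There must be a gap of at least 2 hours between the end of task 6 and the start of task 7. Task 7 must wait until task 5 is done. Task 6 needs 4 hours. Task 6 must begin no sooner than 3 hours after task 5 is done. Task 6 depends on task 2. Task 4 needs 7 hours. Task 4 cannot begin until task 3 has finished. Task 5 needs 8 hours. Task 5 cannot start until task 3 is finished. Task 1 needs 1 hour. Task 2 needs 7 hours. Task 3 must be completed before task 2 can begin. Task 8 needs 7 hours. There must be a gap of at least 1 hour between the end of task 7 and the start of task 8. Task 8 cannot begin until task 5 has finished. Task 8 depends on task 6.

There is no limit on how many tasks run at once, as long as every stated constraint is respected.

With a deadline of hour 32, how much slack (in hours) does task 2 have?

Nothing blocks task 1, so it runs from hour 0 to hour 1.
Task 3 waits on task 1 (finishes hour 1), so it starts at hour 1 and finishes at 1 + 2 = hour 3.
After task 3 (finishes hour 3), task 2 can start at hour 3 and finishes at hour 10.

Working backward from the deadline:
To finish by hour 32, task 8 (duration 7) must start no later than hour 25.
Task 7 feeds into task 8 (must start by hour 25, minus 1-hour gap → hour 24); so task 7 must finish by hour 24 and therefore start by hour 22.
Task 6 has several dependents: task 7 (must start by hour 22, minus 2-hour gap → hour 20); task 8 (must start by hour 25). The earliest of those limits is hour 20, so task 6 must start by 20 − 4 = hour 16.
Since task 6 (must start by hour 16) depends on it, task 2 must finish by hour 16. Backing off its 7-hour duration gives a latest start of hour 9.
So task 2 can start as early as hour 3 and as late as hour 9, giving 9 − 3 = 6 hours of slack.

6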